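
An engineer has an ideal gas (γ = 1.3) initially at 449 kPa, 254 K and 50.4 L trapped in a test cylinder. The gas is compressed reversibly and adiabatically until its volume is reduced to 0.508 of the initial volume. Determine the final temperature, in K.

311 K

Adiabatic: TV^(γ−1) = const ⇒ T₂ = 254×(1.97)^0.300 = 311 K; PV^γ = const ⇒ P₂ = 1080 kPa.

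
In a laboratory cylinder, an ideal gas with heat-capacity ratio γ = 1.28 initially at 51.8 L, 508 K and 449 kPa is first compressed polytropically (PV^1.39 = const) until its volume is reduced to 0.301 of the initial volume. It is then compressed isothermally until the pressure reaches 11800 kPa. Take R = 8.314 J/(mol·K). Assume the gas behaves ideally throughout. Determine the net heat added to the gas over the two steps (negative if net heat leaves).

-45400 J

n = P₁V₁/(RT₁) = 449×51.8/(8.314×508) = 5.51 mol.
Step 1 — Polytropic n=1.39: T₂ = T₁(V₁/V₂)^(n−1) = 508×(3.32)^0.39 = 811 K; P₂ = P₁(V₁/V₂)^n = 2380 kPa.
W = (P₁V₁−P₂V₂)/(n−1) = (449×51.8−2380×15.6)/0.39 = -35600 J.
ΔU = nCvΔT = 5.51×29.7×(811−508) = 49600 J.
Q = ΔU + W = 14000 J.
State after step 1: P = 2380 kPa, V = 15.6 L, T = 811 K.
Step 2 — Isothermal: T stays 811 K; PV = const ⇒ V₂ = 3.15 L, P₂ = 11800 kPa.
ΔU = 0 (ideal gas, T constant).
W = nRT ln(V₂/V₁) = 5.51×8.314×811×ln(0.202) = -59400 J.
Q = ΔU + W = -59400 J.
Net over both steps: W = -95000 J, Q = -45400 J, ΔU = 49600 J.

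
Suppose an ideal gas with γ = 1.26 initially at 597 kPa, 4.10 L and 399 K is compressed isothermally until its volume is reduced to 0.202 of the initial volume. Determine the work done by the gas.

-3920 J

n = P₁V₁/(RT₁) = 597×4.10/(8.314×399) = 0.738 mol.
Isothermal: T stays 399 K; PV = const ⇒ V₂ = 0.828 L, P₂ = 2960 kPa.
W = nRT ln(V₂/V₁) = 0.738×8.314×399×ln(0.202) = -3920 J.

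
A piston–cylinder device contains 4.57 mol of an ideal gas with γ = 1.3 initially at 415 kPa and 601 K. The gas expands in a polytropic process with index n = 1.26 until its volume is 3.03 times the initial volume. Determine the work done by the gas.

22000 J

V₁ = nRT₁/P₁ = 4.57×8.314×601/415 = 55.0 L.
Polytropic n=1.26: T₂ = T₁(V₁/V₂)^(n−1) = 601×(0.330)^0.26 = 451 K; P₂ = P₁(V₁/V₂)^n = 103 kPa.
W = (P₁V₁−P₂V₂)/(n−1) = (415×55.0−103×167)/0.26 = 22000 J.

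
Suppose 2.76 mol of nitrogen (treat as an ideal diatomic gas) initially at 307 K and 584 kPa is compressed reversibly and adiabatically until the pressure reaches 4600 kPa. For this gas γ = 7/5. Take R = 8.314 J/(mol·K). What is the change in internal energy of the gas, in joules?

V₁ = nRT₁/P₁ = 2.76×8.314×307/584 = 12.1 L.
Adiabatic: T₂/T₁ = (P₂/P₁)^((γ−1)/γ) ⇒ T₂ = 307×(7.88)^0.286 = 554 K; V₂ = 2.76 L.
For an ideal gas ΔU = nCvΔT with Cv = (5/2)R = 20.8 J/(mol·K).
ΔU = 2.76×20.8×(554−307) = 14100 J.

14100 J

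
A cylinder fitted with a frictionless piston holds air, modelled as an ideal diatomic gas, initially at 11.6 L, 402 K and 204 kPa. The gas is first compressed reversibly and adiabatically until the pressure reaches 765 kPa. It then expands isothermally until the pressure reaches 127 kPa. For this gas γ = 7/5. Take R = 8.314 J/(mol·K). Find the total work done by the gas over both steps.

3480 J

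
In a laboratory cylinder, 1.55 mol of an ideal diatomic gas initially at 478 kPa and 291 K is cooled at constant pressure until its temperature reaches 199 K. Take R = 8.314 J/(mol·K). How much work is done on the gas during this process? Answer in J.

1190 J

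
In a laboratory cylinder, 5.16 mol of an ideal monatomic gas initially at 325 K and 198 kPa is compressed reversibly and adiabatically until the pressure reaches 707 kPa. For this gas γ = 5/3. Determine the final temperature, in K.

541 K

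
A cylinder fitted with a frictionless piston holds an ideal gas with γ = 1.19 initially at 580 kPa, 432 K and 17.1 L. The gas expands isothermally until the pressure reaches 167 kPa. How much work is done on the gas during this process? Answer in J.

-12300 J

n = P₁V₁/(RT₁) = 580×17.1/(8.314×432) = 2.76 mol.
Isothermal: T stays 432 K; PV = const ⇒ V₂ = 59.4 L, P₂ = 167 kPa.
W = nRT ln(V₂/V₁) = 2.76×8.314×432×ln(3.47) = 12300 J.
Work done on the gas = −W_by = -12300 J.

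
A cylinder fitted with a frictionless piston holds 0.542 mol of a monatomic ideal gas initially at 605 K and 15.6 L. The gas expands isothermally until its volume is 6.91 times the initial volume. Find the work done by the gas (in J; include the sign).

5270 J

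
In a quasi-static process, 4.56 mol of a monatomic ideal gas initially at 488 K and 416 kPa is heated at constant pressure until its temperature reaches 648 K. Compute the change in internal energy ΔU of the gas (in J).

9100 J

V₁ = nRT₁/P₁ = 4.56×8.314×488/416 = 44.5 L.
Isobaric: P stays 416 kPa; V/T = const ⇒ T₂ = 648 K, V₂ = 59.1 L.
For an ideal gas ΔU = nCvΔT with Cv = (3/2)R = 12.5 J/(mol·K).
ΔU = 4.56×12.5×(648−488) = 9100 J.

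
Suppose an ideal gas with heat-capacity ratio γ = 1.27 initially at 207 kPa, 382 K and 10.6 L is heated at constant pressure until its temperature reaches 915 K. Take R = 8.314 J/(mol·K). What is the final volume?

Isobaric: P stays 207 kPa; V/T = const ⇒ T₂ = 915 K, V₂ = 25.4 L.

25.4 L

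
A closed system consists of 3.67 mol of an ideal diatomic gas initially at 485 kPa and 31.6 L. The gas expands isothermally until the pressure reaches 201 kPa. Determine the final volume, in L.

76.2 L

T₁ = P₁V₁/(nR) = 485×31.6/(3.67×8.314) = 502 K.
Isothermal: T stays 502 K; PV = const ⇒ V₂ = 76.2 L, P₂ = 201 kPa.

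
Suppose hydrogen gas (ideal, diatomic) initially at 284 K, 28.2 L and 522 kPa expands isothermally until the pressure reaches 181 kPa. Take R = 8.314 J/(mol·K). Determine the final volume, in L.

81.3 L

Isothermal: T stays 284 K; PV = const ⇒ V₂ = 81.3 L, P₂ = 181 kPa.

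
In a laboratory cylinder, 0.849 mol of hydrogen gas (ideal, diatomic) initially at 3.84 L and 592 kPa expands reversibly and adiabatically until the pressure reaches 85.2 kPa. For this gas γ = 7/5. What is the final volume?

15.3 L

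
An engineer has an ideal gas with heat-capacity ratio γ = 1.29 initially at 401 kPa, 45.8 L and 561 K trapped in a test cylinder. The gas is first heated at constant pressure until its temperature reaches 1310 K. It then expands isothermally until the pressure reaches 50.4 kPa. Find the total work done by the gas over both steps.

113000 J

n = P₁V₁/(RT₁) = 401×45.8/(8.314×561) = 3.94 mol.
Step 1 — Isobaric: P stays 401 kPa; V/T = const ⇒ T₂ = 1310 K, V₂ = 107 L.
W = PΔV = 401×(107−45.8) kPa·L = 24500 J.
ΔU = nCvΔT = 3.94×28.7×(1310−561) = 84600 J.
Q = ΔU + W = nCpΔT = 109000 J.
State after step 1: P = 401 kPa, V = 107 L, T = 1310 K.
Step 2 — Isothermal: T stays 1310 K; PV = const ⇒ V₂ = 851 L, P₂ = 50.4 kPa.
ΔU = 0 (ideal gas, T constant).
W = nRT ln(V₂/V₁) = 3.94×8.314×1310×ln(7.96) = 88900 J.
Q = ΔU + W = 88900 J.
Net over both steps: W = 113000 J, Q = 198000 J, ΔU = 84600 J.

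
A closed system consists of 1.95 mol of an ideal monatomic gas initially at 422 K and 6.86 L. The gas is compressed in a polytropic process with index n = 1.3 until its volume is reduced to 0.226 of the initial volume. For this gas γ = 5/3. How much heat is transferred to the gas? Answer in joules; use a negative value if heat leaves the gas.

-7050 J

P₁ = nRT₁/V₁ = 1.95×8.314×422/6.86 = 997 kPa.
Polytropic n=1.3: T₂ = T₁(V₁/V₂)^(n−1) = 422×(4.42)^0.30 = 659 K; P₂ = P₁(V₁/V₂)^n = 6890 kPa.
W = (P₁V₁−P₂V₂)/(n−1) = (997×6.86−6890×1.55)/0.30 = -12800 J.
ΔU = nCvΔT = 1.95×12.5×(659−422) = 5770 J.
Q = ΔU + W = -7050 J.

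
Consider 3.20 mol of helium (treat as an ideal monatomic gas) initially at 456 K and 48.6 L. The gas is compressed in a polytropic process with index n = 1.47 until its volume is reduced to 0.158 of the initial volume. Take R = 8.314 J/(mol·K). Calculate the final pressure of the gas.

3760 kPa

P₁ = nRT₁/V₁ = 3.20×8.314×456/48.6 = 250 kPa.
Polytropic n=1.47: T₂ = T₁(V₁/V₂)^(n−1) = 456×(6.33)^0.47 = 1090 K; P₂ = P₁(V₁/V₂)^n = 3760 kPa.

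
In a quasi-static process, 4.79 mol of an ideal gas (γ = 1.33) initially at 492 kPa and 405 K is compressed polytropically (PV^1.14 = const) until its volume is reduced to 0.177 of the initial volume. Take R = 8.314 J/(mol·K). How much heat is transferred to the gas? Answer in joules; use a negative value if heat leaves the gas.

-18200 J

V₁ = nRT₁/P₁ = 4.79×8.314×405/492 = 32.8 L.
Polytropic n=1.14: T₂ = T₁(V₁/V₂)^(n−1) = 405×(5.65)^0.14 = 516 K; P₂ = P₁(V₁/V₂)^n = 3540 kPa.
W = (P₁V₁−P₂V₂)/(n−1) = (492×32.8−3540×5.80)/0.14 = -31600 J.
ΔU = nCvΔT = 4.79×25.2×(516−405) = 13400 J.
Q = ΔU + W = -18200 J.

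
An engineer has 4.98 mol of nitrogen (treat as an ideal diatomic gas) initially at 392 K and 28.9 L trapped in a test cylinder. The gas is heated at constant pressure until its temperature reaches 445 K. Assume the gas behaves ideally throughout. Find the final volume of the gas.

32.8 L

P₁ = nRT₁/V₁ = 4.98×8.314×392/28.9 = 562 kPa.
Isobaric: P stays 562 kPa; V/T = const ⇒ T₂ = 445 K, V₂ = 32.8 L.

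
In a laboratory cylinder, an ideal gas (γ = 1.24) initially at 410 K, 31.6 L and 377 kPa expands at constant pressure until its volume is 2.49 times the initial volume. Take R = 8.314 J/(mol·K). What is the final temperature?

1020 K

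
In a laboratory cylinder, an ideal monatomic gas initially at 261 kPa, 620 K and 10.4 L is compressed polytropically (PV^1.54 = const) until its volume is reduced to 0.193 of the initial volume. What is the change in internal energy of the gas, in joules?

n = P₁V₁/(RT₁) = 261×10.4/(8.314×620) = 0.527 mol.
Polytropic n=1.54: T₂ = T₁(V₁/V₂)^(n−1) = 620×(5.18)^0.54 = 1510 K; P₂ = P₁(V₁/V₂)^n = 3290 kPa.
For an ideal gas ΔU = nCvΔT with Cv = (3/2)R = 12.5 J/(mol·K).
ΔU = 0.527×12.5×(1510−620) = 5830 J.

5830 J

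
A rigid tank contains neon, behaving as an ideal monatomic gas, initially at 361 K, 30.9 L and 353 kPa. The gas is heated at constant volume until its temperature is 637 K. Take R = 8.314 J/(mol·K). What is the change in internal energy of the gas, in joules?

12500 J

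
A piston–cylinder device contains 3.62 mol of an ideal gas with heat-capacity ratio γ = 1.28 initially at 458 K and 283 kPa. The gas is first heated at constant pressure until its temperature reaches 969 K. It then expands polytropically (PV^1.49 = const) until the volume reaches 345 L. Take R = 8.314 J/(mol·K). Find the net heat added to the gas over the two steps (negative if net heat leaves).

V₁ = nRT₁/P₁ = 3.62×8.314×458/283 = 48.7 L.
Step 1 — Isobaric: P stays 283 kPa; V/T = const ⇒ T₂ = 969 K, V₂ = 103 L.
W = PΔV = 283×(103−48.7) kPa·L = 15400 J.
ΔU = nCvΔT = 3.62×29.7×(969−458) = 54900 J.
Q = ΔU + W = nCpΔT = 70300 J.
State after step 1: P = 283 kPa, V = 103 L, T = 969 K.
Step 2 — Polytropic n=1.49: T₂ = T₁(V₁/V₂)^(n−1) = 969×(0.299)^0.49 = 536 K; P₂ = P₁(V₁/V₂)^n = 46.8 kPa.
W = (P₁V₁−P₂V₂)/(n−1) = (283×103−46.8×345)/0.49 = 26600 J.
ΔU = nCvΔT = 3.62×29.7×(536−969) = -46500 J.
Q = ΔU + W = -19900 J.
Net over both steps: W = 42000 J, Q = 50400 J, ΔU = 8390 J.

50400 J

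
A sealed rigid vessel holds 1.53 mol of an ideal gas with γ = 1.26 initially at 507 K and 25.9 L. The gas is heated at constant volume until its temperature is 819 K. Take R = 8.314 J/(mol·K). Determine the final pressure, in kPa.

P₁ = nRT₁/V₁ = 1.53×8.314×507/25.9 = 249 kPa.
Isochoric: V stays 25.9 L; P/T = const ⇒ T₂ = 819 K, P₂ = 402 kPa.

402 kPa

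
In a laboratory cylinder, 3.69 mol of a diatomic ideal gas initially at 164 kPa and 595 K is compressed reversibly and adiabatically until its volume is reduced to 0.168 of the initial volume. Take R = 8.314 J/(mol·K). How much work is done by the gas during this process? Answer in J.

V₁ = nRT₁/P₁ = 3.69×8.314×595/164 = 111 L.
Adiabatic: TV^(γ−1) = const ⇒ T₂ = 595×(5.95)^0.400 = 1210 K; PV^γ = const ⇒ P₂ = 1990 kPa.
ΔU = nCvΔT = 3.69×20.8×(1210−595) = 47500 J.
Q = 0 for an adiabatic process, so W = −ΔU = -47500 J.

-47500 J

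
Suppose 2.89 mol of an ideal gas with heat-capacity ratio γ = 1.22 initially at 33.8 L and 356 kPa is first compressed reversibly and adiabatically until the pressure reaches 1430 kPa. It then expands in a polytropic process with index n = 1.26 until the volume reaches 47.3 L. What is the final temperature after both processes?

438 K

T₁ = P₁V₁/(nR) = 356×33.8/(2.89×8.314) = 501 K.
Step 1 — Adiabatic: T₂/T₁ = (P₂/P₁)^((γ−1)/γ) ⇒ T₂ = 501×(4.02)^0.180 = 644 K; V₂ = 10.8 L.
ΔU = nCvΔT = 2.89×37.8×(644−501) = 15600 J.
Q = 0 for an adiabatic process, so W = −ΔU = -15600 J.
State after step 1: P = 1430 kPa, V = 10.8 L, T = 644 K.
Step 2 — Polytropic n=1.26: T₂ = T₁(V₁/V₂)^(n−1) = 644×(0.229)^0.26 = 438 K; P₂ = P₁(V₁/V₂)^n = 223 kPa.
W = (P₁V₁−P₂V₂)/(n−1) = (1430×10.8−223×47.3)/0.26 = 19000 J.
ΔU = nCvΔT = 2.89×37.8×(438−644) = -22400 J.
Q = ΔU + W = -3450 J.
Net over both steps: W = 3360 J, Q = -3450 J, ΔU = -6810 J.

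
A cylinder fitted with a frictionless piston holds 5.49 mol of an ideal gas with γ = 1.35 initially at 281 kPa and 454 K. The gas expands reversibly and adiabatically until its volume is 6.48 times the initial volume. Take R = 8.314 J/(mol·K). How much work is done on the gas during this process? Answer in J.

-28400 J

V₁ = nRT₁/P₁ = 5.49×8.314×454/281 = 73.7 L.
Adiabatic: TV^(γ−1) = const ⇒ T₂ = 454×(0.154)^0.350 = 236 K; PV^γ = const ⇒ P₂ = 22.5 kPa.
ΔU = nCvΔT = 5.49×23.8×(236−454) = -28400 J.
Q = 0 for an adiabatic process, so W = −ΔU = 28400 J.
Work done on the gas = −W_by = -28400 J.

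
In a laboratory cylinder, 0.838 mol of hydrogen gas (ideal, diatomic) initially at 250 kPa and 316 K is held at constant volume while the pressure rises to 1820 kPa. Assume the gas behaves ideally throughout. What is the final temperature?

2300 K

V₁ = nRT₁/P₁ = 0.838×8.314×316/250 = 8.81 L.
Isochoric: V stays 8.81 L; P/T = const ⇒ T₂ = 2300 K, P₂ = 1820 kPa.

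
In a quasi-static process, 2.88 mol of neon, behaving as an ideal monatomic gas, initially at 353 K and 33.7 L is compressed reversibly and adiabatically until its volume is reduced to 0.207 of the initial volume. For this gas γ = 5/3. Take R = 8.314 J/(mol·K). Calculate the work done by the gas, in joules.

-23600 J

P₁ = nRT₁/V₁ = 2.88×8.314×353/33.7 = 251 kPa.
Adiabatic: TV^(γ−1) = const ⇒ T₂ = 353×(4.83)^0.667 = 1010 K; PV^γ = const ⇒ P₂ = 3460 kPa.
ΔU = nCvΔT = 2.88×12.5×(1010−353) = 23600 J.
Q = 0 for an adiabatic process, so W = −ΔU = -23600 J.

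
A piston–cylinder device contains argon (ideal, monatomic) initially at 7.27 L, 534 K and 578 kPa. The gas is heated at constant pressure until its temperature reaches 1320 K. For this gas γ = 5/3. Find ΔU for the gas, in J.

n = P₁V₁/(RT₁) = 578×7.27/(8.314×534) = 0.946 mol.
Isobaric: P stays 578 kPa; V/T = const ⇒ T₂ = 1320 K, V₂ = 18.0 L.
For an ideal gas ΔU = nCvΔT with Cv = (3/2)R = 12.5 J/(mol·K).
ΔU = 0.946×12.5×(1320−534) = 9280 J.

9280 J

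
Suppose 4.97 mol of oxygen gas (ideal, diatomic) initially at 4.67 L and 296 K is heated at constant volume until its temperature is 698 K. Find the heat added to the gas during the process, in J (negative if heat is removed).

41500 J

P₁ = nRT₁/V₁ = 4.97×8.314×296/4.67 = 2620 kPa.
Isochoric: V stays 4.67 L; P/T = const ⇒ T₂ = 698 K, P₂ = 6180 kPa.
W = 0 (no volume change).
ΔU = nCvΔT = 4.97×20.8×(698−296) = 41500 J.
Q = ΔU = 41500 J.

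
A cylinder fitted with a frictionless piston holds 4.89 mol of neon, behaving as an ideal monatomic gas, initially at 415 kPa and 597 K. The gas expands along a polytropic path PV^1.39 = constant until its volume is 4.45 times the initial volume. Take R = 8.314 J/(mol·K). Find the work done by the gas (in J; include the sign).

V₁ = nRT₁/P₁ = 4.89×8.314×597/415 = 58.5 L.
Polytropic n=1.39: T₂ = T₁(V₁/V₂)^(n−1) = 597×(0.225)^0.39 = 334 K; P₂ = P₁(V₁/V₂)^n = 52.1 kPa.
W = (P₁V₁−P₂V₂)/(n−1) = (415×58.5−52.1×260)/0.39 = 27500 J.

27500 J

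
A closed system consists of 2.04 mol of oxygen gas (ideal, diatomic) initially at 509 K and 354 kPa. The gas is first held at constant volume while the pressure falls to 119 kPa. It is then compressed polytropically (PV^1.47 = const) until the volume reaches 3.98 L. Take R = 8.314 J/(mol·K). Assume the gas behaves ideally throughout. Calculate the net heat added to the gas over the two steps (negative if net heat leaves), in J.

-12900 J

V₁ = nRT₁/P₁ = 2.04×8.314×509/354 = 24.4 L.
Step 1 — Isochoric: V stays 24.4 L; P/T = const ⇒ T₂ = 171 K, P₂ = 119 kPa.
W = 0 (no volume change).
ΔU = nCvΔT = 2.04×20.8×(171−509) = -14300 J.
Q = ΔU = -14300 J.
State after step 1: P = 119 kPa, V = 24.4 L, T = 171 K.
Step 2 — Polytropic n=1.47: T₂ = T₁(V₁/V₂)^(n−1) = 171×(6.13)^0.47 = 401 K; P₂ = P₁(V₁/V₂)^n = 1710 kPa.
W = (P₁V₁−P₂V₂)/(n−1) = (119×24.4−1710×3.98)/0.47 = -8300 J.
ΔU = nCvΔT = 2.04×20.8×(401−171) = 9750 J.
Q = ΔU + W = 1450 J.
Net over both steps: W = -8300 J, Q = -12900 J, ΔU = -4570 J.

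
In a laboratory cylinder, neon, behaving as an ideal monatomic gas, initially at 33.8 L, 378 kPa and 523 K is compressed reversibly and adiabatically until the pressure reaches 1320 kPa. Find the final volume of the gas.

Adiabatic: T₂/T₁ = (P₂/P₁)^((γ−1)/γ) ⇒ T₂ = 523×(3.49)^0.400 = 862 K; V₂ = 16.0 L.

16.0 L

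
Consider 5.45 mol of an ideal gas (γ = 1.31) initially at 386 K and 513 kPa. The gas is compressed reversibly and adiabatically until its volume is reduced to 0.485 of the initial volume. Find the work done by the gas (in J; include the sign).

V₁ = nRT₁/P₁ = 5.45×8.314×386/513 = 34.1 L.
Adiabatic: TV^(γ−1) = const ⇒ T₂ = 386×(2.06)^0.310 = 483 K; PV^γ = const ⇒ P₂ = 1320 kPa.
ΔU = nCvΔT = 5.45×26.8×(483−386) = 14200 J.
Q = 0 for an adiabatic process, so W = −ΔU = -14200 J.

-14200 J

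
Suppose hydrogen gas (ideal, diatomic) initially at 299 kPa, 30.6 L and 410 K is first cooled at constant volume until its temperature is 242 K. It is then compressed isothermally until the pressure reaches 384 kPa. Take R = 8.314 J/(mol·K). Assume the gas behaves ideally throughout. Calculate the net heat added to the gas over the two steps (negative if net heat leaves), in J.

-13600 J

n = P₁V₁/(RT₁) = 299×30.6/(8.314×410) = 2.68 mol.
Step 1 — Isochoric: V stays 30.6 L; P/T = const ⇒ T₂ = 242 K, P₂ = 176 kPa.
W = 0 (no volume change).
ΔU = nCvΔT = 2.68×20.8×(242−410) = -9370 J.
Q = ΔU = -9370 J.
State after step 1: P = 176 kPa, V = 30.6 L, T = 242 K.
Step 2 — Isothermal: T stays 242 K; PV = const ⇒ V₂ = 14.1 L, P₂ = 384 kPa.
ΔU = 0 (ideal gas, T constant).
W = nRT ln(V₂/V₁) = 2.68×8.314×242×ln(0.460) = -4200 J.
Q = ΔU + W = -4200 J.
Net over both steps: W = -4200 J, Q = -13600 J, ΔU = -9370 J.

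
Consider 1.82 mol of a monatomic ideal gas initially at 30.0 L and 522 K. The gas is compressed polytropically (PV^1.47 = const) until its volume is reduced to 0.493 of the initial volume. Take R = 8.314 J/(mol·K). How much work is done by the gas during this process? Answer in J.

-6630 J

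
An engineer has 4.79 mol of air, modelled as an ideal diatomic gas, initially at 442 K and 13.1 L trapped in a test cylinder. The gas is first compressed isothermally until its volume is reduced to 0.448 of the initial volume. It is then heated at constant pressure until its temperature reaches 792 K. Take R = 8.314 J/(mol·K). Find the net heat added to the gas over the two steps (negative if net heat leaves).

34700 J

P₁ = nRT₁/V₁ = 4.79×8.314×442/13.1 = 1340 kPa.
Step 1 — Isothermal: T stays 442 K; PV = const ⇒ V₂ = 5.87 L, P₂ = 3000 kPa.
ΔU = 0 (ideal gas, T constant).
W = nRT ln(V₂/V₁) = 4.79×8.314×442×ln(0.448) = -14100 J.
Q = ΔU + W = -14100 J.
State after step 1: P = 3000 kPa, V = 5.87 L, T = 442 K.
Step 2 — Isobaric: P stays 3000 kPa; V/T = const ⇒ T₂ = 792 K, V₂ = 10.5 L.
W = PΔV = 3000×(10.5−5.87) kPa·L = 13900 J.
ΔU = nCvΔT = 4.79×20.8×(792−442) = 34800 J.
Q = ΔU + W = nCpΔT = 48800 J.
Net over both steps: W = -196 J, Q = 34700 J, ΔU = 34800 J.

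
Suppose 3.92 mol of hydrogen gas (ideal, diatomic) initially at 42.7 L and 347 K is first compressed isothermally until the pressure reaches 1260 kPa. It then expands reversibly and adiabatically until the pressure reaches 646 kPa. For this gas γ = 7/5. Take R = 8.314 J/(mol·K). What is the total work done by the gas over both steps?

P₁ = nRT₁/V₁ = 3.92×8.314×347/42.7 = 265 kPa.
Step 1 — Isothermal: T stays 347 K; PV = const ⇒ V₂ = 8.98 L, P₂ = 1260 kPa.
ΔU = 0 (ideal gas, T constant).
W = nRT ln(V₂/V₁) = 3.92×8.314×347×ln(0.210) = -17600 J.
Q = ΔU + W = -17600 J.
State after step 1: P = 1260 kPa, V = 8.98 L, T = 347 K.
Step 2 — Adiabatic: T₂/T₁ = (P₂/P₁)^((γ−1)/γ) ⇒ T₂ = 347×(0.513)^0.286 = 287 K; V₂ = 14.5 L.
ΔU = nCvΔT = 3.92×20.8×(287−347) = -4910 J.
Q = 0 for an adiabatic process, so W = −ΔU = 4910 J.
Net over both steps: W = -12700 J, Q = -17600 J, ΔU = -4910 J.

-12700 J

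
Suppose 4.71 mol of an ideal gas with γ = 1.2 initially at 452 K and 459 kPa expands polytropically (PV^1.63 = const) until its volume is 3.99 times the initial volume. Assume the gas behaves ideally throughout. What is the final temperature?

V₁ = nRT₁/P₁ = 4.71×8.314×452/459 = 38.6 L.
Polytropic n=1.63: T₂ = T₁(V₁/V₂)^(n−1) = 452×(0.251)^0.63 = 189 K; P₂ = P₁(V₁/V₂)^n = 48.1 kPa.

189 K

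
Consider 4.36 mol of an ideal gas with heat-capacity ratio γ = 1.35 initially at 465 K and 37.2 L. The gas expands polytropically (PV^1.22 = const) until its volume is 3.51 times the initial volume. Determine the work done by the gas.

P₁ = nRT₁/V₁ = 4.36×8.314×465/37.2 = 453 kPa.
Polytropic n=1.22: T₂ = T₁(V₁/V₂)^(n−1) = 465×(0.285)^0.22 = 353 K; P₂ = P₁(V₁/V₂)^n = 97.9 kPa.
W = (P₁V₁−P₂V₂)/(n−1) = (453×37.2−97.9×131)/0.22 = 18500 J.

18500 J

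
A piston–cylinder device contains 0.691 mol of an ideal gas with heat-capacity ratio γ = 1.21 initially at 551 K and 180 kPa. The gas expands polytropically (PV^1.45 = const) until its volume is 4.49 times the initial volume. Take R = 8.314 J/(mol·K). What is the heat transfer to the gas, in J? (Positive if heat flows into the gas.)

-3950 J

V₁ = nRT₁/P₁ = 0.691×8.314×551/180 = 17.6 L.
Polytropic n=1.45: T₂ = T₁(V₁/V₂)^(n−1) = 551×(0.223)^0.45 = 280 K; P₂ = P₁(V₁/V₂)^n = 20.4 kPa.
W = (P₁V₁−P₂V₂)/(n−1) = (180×17.6−20.4×79.0)/0.45 = 3460 J.
ΔU = nCvΔT = 0.691×39.6×(280−551) = -7410 J.
Q = ΔU + W = -3950 J.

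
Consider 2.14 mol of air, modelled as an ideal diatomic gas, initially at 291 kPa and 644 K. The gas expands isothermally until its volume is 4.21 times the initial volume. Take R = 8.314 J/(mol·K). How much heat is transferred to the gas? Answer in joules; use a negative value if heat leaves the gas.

V₁ = nRT₁/P₁ = 2.14×8.314×644/291 = 39.4 L.
Isothermal: T stays 644 K; PV = const ⇒ V₂ = 166 L, P₂ = 69.1 kPa.
ΔU = 0 (ideal gas, T constant).
W = nRT ln(V₂/V₁) = 2.14×8.314×644×ln(4.21) = 16500 J.
Q = ΔU + W = 16500 J.

16500 J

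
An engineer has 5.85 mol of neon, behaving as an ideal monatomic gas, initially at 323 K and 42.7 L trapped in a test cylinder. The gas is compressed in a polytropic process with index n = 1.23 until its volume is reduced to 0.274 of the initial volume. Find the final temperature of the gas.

P₁ = nRT₁/V₁ = 5.85×8.314×323/42.7 = 368 kPa.
Polytropic n=1.23: T₂ = T₁(V₁/V₂)^(n−1) = 323×(3.65)^0.23 = 435 K; P₂ = P₁(V₁/V₂)^n = 1810 kPa.

435 K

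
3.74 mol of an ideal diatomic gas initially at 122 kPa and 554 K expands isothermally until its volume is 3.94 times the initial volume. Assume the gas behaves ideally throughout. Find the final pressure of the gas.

V₁ = nRT₁/P₁ = 3.74×8.314×554/122 = 141 L.
Isothermal: T stays 554 K; PV = const ⇒ V₂ = 556 L, P₂ = 31.0 kPa.

31.0 kPa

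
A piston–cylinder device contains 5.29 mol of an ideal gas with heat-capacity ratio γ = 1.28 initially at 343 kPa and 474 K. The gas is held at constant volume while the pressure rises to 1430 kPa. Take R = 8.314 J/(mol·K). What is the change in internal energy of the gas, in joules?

236000 J

V₁ = nRT₁/P₁ = 5.29×8.314×474/343 = 60.8 L.
Isochoric: V stays 60.8 L; P/T = const ⇒ T₂ = 1980 K, P₂ = 1430 kPa.
For an ideal gas ΔU = nCvΔT with Cv = R/(γ−1) = 29.7 J/(mol·K).
ΔU = 5.29×29.7×(1980−474) = 236000 J.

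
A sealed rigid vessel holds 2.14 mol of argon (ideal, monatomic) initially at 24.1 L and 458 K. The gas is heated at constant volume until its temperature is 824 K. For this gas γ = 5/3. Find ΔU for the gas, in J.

P₁ = nRT₁/V₁ = 2.14×8.314×458/24.1 = 338 kPa.
Isochoric: V stays 24.1 L; P/T = const ⇒ T₂ = 824 K, P₂ = 608 kPa.
For an ideal gas ΔU = nCvΔT with Cv = (3/2)R = 12.5 J/(mol·K).
ΔU = 2.14×12.5×(824−458) = 9770 J.

9770 J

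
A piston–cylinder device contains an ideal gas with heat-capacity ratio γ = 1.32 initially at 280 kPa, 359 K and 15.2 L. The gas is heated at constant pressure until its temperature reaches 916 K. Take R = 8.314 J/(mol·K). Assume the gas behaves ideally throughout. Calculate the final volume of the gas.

Isobaric: P stays 280 kPa; V/T = const ⇒ T₂ = 916 K, V₂ = 38.8 L.

38.8 L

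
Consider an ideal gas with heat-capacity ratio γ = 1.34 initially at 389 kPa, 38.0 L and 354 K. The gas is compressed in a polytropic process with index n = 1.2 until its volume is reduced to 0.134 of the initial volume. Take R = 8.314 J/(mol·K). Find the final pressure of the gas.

4340 kPa

Polytropic n=1.2: T₂ = T₁(V₁/V₂)^(n−1) = 354×(7.46)^0.20 = 529 K; P₂ = P₁(V₁/V₂)^n = 4340 kPa.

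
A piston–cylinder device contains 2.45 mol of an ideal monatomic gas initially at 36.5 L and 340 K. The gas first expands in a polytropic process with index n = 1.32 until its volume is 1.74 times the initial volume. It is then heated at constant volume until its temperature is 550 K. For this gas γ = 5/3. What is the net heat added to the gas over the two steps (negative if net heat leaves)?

P₁ = nRT₁/V₁ = 2.45×8.314×340/36.5 = 190 kPa.
Step 1 — Polytropic n=1.32: T₂ = T₁(V₁/V₂)^(n−1) = 340×(0.575)^0.32 = 285 K; P₂ = P₁(V₁/V₂)^n = 91.3 kPa.
W = (P₁V₁−P₂V₂)/(n−1) = (190×36.5−91.3×63.5)/0.32 = 3520 J.
ΔU = nCvΔT = 2.45×12.5×(285−340) = -1690 J.
Q = ΔU + W = 1830 J.
State after step 1: P = 91.3 kPa, V = 63.5 L, T = 285 K.
Step 2 — Isochoric: V stays 63.5 L; P/T = const ⇒ T₂ = 550 K, P₂ = 176 kPa.
W = 0 (no volume change).
ΔU = nCvΔT = 2.45×12.5×(550−285) = 8100 J.
Q = ΔU = 8100 J.
Net over both steps: W = 3520 J, Q = 9930 J, ΔU = 6420 J.

9930 J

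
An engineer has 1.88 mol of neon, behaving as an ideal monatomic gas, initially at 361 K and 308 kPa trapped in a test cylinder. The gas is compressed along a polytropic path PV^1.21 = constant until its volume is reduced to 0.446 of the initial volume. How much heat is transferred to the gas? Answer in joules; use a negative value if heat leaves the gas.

-3400 J

V₁ = nRT₁/P₁ = 1.88×8.314×361/308 = 18.3 L.
Polytropic n=1.21: T₂ = T₁(V₁/V₂)^(n−1) = 361×(2.24)^0.21 = 428 K; P₂ = P₁(V₁/V₂)^n = 818 kPa.
W = (P₁V₁−P₂V₂)/(n−1) = (308×18.3−818×8.17)/0.21 = -4970 J.
ΔU = nCvΔT = 1.88×12.5×(428−361) = 1560 J.
Q = ΔU + W = -3400 J.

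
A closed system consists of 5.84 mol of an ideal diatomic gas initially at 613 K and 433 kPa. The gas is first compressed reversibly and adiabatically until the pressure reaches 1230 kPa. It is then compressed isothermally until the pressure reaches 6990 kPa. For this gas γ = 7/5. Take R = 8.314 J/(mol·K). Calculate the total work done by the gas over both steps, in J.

-95500 J

V₁ = nRT₁/P₁ = 5.84×8.314×613/433 = 68.7 L.
Step 1 — Adiabatic: T₂/T₁ = (P₂/P₁)^((γ−1)/γ) ⇒ T₂ = 613×(2.84)^0.286 = 826 K; V₂ = 32.6 L.
ΔU = nCvΔT = 5.84×20.8×(826−613) = 25900 J.
Q = 0 for an adiabatic process, so W = −ΔU = -25900 J.
State after step 1: P = 1230 kPa, V = 32.6 L, T = 826 K.
Step 2 — Isothermal: T stays 826 K; PV = const ⇒ V₂ = 5.74 L, P₂ = 6990 kPa.
ΔU = 0 (ideal gas, T constant).
W = nRT ln(V₂/V₁) = 5.84×8.314×826×ln(0.176) = -69700 J.
Q = ΔU + W = -69700 J.
Net over both steps: W = -95500 J, Q = -69700 J, ΔU = 25900 J.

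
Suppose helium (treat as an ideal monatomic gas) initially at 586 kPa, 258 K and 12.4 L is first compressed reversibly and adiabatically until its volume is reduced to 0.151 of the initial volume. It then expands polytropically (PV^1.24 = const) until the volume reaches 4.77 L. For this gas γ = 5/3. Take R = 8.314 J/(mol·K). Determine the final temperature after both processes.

727 K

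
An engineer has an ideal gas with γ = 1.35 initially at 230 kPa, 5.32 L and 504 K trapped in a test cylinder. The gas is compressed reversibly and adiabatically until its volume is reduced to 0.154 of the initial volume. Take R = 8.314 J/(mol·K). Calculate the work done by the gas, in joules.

n = P₁V₁/(RT₁) = 230×5.32/(8.314×504) = 0.292 mol.
Adiabatic: TV^(γ−1) = const ⇒ T₂ = 504×(6.49)^0.350 = 970 K; PV^γ = const ⇒ P₂ = 2870 kPa.
ΔU = nCvΔT = 0.292×23.8×(970−504) = 3230 J.
Q = 0 for an adiabatic process, so W = −ΔU = -3230 J.

-3230 J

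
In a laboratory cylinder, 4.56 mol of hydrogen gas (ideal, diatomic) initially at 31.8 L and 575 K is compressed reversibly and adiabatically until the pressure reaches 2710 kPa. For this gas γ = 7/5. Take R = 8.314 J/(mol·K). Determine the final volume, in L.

P₁ = nRT₁/V₁ = 4.56×8.314×575/31.8 = 686 kPa.
Adiabatic: T₂/T₁ = (P₂/P₁)^((γ−1)/γ) ⇒ T₂ = 575×(3.95)^0.286 = 852 K; V₂ = 11.9 L.

11.9 L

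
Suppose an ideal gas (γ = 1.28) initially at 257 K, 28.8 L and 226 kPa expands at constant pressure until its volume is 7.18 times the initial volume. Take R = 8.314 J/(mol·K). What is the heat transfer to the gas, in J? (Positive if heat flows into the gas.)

184000 J

n = P₁V₁/(RT₁) = 226×28.8/(8.314×257) = 3.05 mol.
Isobaric: P stays 226 kPa; V/T = const ⇒ T₂ = 1850 K, V₂ = 207 L.
W = PΔV = 226×(207−28.8) kPa·L = 40200 J.
ΔU = nCvΔT = 3.05×29.7×(1850−257) = 144000 J.
Q = ΔU + W = nCpΔT = 184000 J.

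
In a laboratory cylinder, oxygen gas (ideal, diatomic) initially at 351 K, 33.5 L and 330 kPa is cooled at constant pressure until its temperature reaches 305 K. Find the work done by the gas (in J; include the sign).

n = P₁V₁/(RT₁) = 330×33.5/(8.314×351) = 3.79 mol.
Isobaric: P stays 330 kPa; V/T = const ⇒ T₂ = 305 K, V₂ = 29.1 L.
W = PΔV = 330×(29.1−33.5) kPa·L = -1450 J.

-1450 J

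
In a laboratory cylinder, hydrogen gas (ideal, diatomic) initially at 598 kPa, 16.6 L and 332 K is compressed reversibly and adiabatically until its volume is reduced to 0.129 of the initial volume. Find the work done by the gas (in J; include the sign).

n = P₁V₁/(RT₁) = 598×16.6/(8.314×332) = 3.60 mol.
Adiabatic: TV^(γ−1) = const ⇒ T₂ = 332×(7.75)^0.400 = 753 K; PV^γ = const ⇒ P₂ = 10500 kPa.
ΔU = nCvΔT = 3.60×20.8×(753−332) = 31500 J.
Q = 0 for an adiabatic process, so W = −ΔU = -31500 J.

-31500 J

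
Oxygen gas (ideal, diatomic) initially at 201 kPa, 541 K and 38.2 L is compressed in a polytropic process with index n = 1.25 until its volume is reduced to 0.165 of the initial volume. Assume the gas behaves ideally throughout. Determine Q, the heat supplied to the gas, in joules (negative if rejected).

n = P₁V₁/(RT₁) = 201×38.2/(8.314×541) = 1.71 mol.
Polytropic n=1.25: T₂ = T₁(V₁/V₂)^(n−1) = 541×(6.06)^0.25 = 849 K; P₂ = P₁(V₁/V₂)^n = 1910 kPa.
W = (P₁V₁−P₂V₂)/(n−1) = (201×38.2−1910×6.30)/0.25 = -17500 J.
ΔU = nCvΔT = 1.71×20.8×(849−541) = 10900 J.
Q = ΔU + W = -6550 J.

-6550 J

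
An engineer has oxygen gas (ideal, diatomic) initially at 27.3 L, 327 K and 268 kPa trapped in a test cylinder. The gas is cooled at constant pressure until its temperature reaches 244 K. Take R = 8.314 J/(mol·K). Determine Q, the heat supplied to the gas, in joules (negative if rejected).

n = P₁V₁/(RT₁) = 268×27.3/(8.314×327) = 2.69 mol.
Isobaric: P stays 268 kPa; V/T = const ⇒ T₂ = 244 K, V₂ = 20.4 L.
W = PΔV = 268×(20.4−27.3) kPa·L = -1860 J.
ΔU = nCvΔT = 2.69×20.8×(244−327) = -4640 J.
Q = ΔU + W = nCpΔT = -6500 J.

-6500 J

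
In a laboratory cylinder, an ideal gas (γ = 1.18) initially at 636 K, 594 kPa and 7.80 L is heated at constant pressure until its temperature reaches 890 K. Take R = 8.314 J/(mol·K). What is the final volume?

10.9 L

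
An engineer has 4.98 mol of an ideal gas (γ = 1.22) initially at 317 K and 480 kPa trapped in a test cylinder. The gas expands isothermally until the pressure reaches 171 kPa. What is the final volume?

76.8 L

V₁ = nRT₁/P₁ = 4.98×8.314×317/480 = 27.3 L.
Isothermal: T stays 317 K; PV = const ⇒ V₂ = 76.8 L, P₂ = 171 kPa.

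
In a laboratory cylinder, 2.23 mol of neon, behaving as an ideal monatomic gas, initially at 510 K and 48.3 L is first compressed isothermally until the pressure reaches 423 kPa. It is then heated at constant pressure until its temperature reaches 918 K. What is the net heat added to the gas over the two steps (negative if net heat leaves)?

P₁ = nRT₁/V₁ = 2.23×8.314×510/48.3 = 196 kPa.
Step 1 — Isothermal: T stays 510 K; PV = const ⇒ V₂ = 22.4 L, P₂ = 423 kPa.
ΔU = 0 (ideal gas, T constant).
W = nRT ln(V₂/V₁) = 2.23×8.314×510×ln(0.463) = -7290 J.
Q = ΔU + W = -7290 J.
State after step 1: P = 423 kPa, V = 22.4 L, T = 510 K.
Step 2 — Isobaric: P stays 423 kPa; V/T = const ⇒ T₂ = 918 K, V₂ = 40.2 L.
W = PΔV = 423×(40.2−22.4) kPa·L = 7560 J.
ΔU = nCvΔT = 2.23×12.5×(918−510) = 11300 J.
Q = ΔU + W = nCpΔT = 18900 J.
Net over both steps: W = 279 J, Q = 11600 J, ΔU = 11300 J.

11600 J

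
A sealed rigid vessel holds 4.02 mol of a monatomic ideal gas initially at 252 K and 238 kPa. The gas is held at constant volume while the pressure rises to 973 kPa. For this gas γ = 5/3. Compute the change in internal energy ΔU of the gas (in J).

V₁ = nRT₁/P₁ = 4.02×8.314×252/238 = 35.4 L.
Isochoric: V stays 35.4 L; P/T = const ⇒ T₂ = 1030 K, P₂ = 973 kPa.
For an ideal gas ΔU = nCvΔT with Cv = (3/2)R = 12.5 J/(mol·K).
ΔU = 4.02×12.5×(1030−252) = 39000 J.

39000 J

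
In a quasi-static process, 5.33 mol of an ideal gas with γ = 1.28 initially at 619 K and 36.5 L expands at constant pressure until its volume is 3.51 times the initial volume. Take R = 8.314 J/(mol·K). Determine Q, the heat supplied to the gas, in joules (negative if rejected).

P₁ = nRT₁/V₁ = 5.33×8.314×619/36.5 = 752 kPa.
Isobaric: P stays 752 kPa; V/T = const ⇒ T₂ = 2170 K, V₂ = 128 L.
W = PΔV = 752×(128−36.5) kPa·L = 68800 J.
ΔU = nCvΔT = 5.33×29.7×(2170−619) = 246000 J.
Q = ΔU + W = nCpΔT = 315000 J.

315000 J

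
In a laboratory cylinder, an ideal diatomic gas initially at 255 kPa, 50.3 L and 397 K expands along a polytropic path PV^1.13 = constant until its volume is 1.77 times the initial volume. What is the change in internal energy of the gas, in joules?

-2290 J

n = P₁V₁/(RT₁) = 255×50.3/(8.314×397) = 3.89 mol.
Polytropic n=1.13: T₂ = T₁(V₁/V₂)^(n−1) = 397×(0.565)^0.13 = 369 K; P₂ = P₁(V₁/V₂)^n = 134 kPa.
For an ideal gas ΔU = nCvΔT with Cv = (5/2)R = 20.8 J/(mol·K).
ΔU = 3.89×20.8×(369−397) = -2290 J.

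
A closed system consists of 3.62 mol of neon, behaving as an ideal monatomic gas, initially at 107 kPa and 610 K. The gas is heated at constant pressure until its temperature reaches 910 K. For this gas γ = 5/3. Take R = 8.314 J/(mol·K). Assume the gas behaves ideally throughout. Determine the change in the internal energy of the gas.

V₁ = nRT₁/P₁ = 3.62×8.314×610/107 = 172 L.
Isobaric: P stays 107 kPa; V/T = const ⇒ T₂ = 910 K, V₂ = 256 L.
For an ideal gas ΔU = nCvΔT with Cv = (3/2)R = 12.5 J/(mol·K).
ΔU = 3.62×12.5×(910−610) = 13500 J.

13500 J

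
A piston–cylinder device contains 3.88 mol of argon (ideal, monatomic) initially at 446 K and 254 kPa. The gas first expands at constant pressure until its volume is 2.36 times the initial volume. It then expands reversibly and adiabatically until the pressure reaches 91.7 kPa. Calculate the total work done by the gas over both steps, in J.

V₁ = nRT₁/P₁ = 3.88×8.314×446/254 = 56.6 L.
Step 1 — Isobaric: P stays 254 kPa; V/T = const ⇒ T₂ = 1050 K, V₂ = 134 L.
W = PΔV = 254×(134−56.6) kPa·L = 19600 J.
ΔU = nCvΔT = 3.88×12.5×(1050−446) = 29300 J.
Q = ΔU + W = nCpΔT = 48900 J.
State after step 1: P = 254 kPa, V = 134 L, T = 1050 K.
Step 2 — Adiabatic: T₂/T₁ = (P₂/P₁)^((γ−1)/γ) ⇒ T₂ = 1050×(0.361)^0.400 = 700 K; V₂ = 246 L.
ΔU = nCvΔT = 3.88×12.5×(700−1050) = -17000 J.
Q = 0 for an adiabatic process, so W = −ΔU = 17000 J.
Net over both steps: W = 36600 J, Q = 48900 J, ΔU = 12300 J.

36600 J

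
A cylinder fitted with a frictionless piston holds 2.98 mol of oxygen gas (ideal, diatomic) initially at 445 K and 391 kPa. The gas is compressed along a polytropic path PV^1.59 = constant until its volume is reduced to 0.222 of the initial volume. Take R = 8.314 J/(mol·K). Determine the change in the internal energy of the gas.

39400 J

V₁ = nRT₁/P₁ = 2.98×8.314×445/391 = 28.2 L.
Polytropic n=1.59: T₂ = T₁(V₁/V₂)^(n−1) = 445×(4.50)^0.59 = 1080 K; P₂ = P₁(V₁/V₂)^n = 4280 kPa.
For an ideal gas ΔU = nCvΔT with Cv = (5/2)R = 20.8 J/(mol·K).
ΔU = 2.98×20.8×(1080−445) = 39400 J.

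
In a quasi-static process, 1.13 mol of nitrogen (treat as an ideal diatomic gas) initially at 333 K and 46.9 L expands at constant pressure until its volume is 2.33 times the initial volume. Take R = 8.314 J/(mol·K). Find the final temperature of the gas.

P₁ = nRT₁/V₁ = 1.13×8.314×333/46.9 = 66.7 kPa.
Isobaric: P stays 66.7 kPa; V/T = const ⇒ T₂ = 776 K, V₂ = 109 L.

776 K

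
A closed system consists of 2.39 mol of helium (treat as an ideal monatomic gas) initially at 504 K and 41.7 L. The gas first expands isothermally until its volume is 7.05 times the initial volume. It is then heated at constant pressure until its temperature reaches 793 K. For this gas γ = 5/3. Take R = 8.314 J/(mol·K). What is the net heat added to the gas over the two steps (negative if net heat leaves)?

33900 J

P₁ = nRT₁/V₁ = 2.39×8.314×504/41.7 = 240 kPa.
Step 1 — Isothermal: T stays 504 K; PV = const ⇒ V₂ = 294 L, P₂ = 34.1 kPa.
ΔU = 0 (ideal gas, T constant).
W = nRT ln(V₂/V₁) = 2.39×8.314×504×ln(7.05) = 19600 J.
Q = ΔU + W = 19600 J.
State after step 1: P = 34.1 kPa, V = 294 L, T = 504 K.
Step 2 — Isobaric: P stays 34.1 kPa; V/T = const ⇒ T₂ = 793 K, V₂ = 463 L.
W = PΔV = 34.1×(463−294) kPa·L = 5740 J.
ΔU = nCvΔT = 2.39×12.5×(793−504) = 8610 J.
Q = ΔU + W = nCpΔT = 14400 J.
Net over both steps: W = 25300 J, Q = 33900 J, ΔU = 8610 J.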